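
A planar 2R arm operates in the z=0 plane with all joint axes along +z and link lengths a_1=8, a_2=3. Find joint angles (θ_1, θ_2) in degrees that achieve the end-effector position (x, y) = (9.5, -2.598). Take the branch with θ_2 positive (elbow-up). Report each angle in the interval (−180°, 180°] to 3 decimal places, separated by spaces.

cos θ_2 = (96.9996−8²−3²)/(2·8·3) = 0.5000; θ_2 = 60.0005° (elbow-up)
β = atan2(-2.5980,9.5000) = -15.2949°; ψ = atan2(2.5981,9.5000) = 15.2955°
θ_1 = β − ψ = -30.5904°

-30.590 60.001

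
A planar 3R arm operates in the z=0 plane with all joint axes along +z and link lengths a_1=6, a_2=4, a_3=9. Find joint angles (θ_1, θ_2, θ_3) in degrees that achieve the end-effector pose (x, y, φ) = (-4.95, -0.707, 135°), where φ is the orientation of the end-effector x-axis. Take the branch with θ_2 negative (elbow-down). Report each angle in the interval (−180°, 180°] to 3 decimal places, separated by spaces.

wrist centre = target − a_3·(cos φ, sin φ) = (1.4140, -7.0710)
cos θ_2 = (51.9978−6²−4²)/(2·6·4) = -0.0000; θ_2 = -90.0027° (elbow-down)
β = atan2(-7.0710,1.4140) = -78.6919°; ψ = atan2(-4.0000,5.9998) = -33.6909°
θ_1 = β − ψ = -45.0010°
θ_3 = φ − θ_1 − θ_2 = -89.9964° (wrapped to (-180°,180°])

-45.001 -90.003 -89.996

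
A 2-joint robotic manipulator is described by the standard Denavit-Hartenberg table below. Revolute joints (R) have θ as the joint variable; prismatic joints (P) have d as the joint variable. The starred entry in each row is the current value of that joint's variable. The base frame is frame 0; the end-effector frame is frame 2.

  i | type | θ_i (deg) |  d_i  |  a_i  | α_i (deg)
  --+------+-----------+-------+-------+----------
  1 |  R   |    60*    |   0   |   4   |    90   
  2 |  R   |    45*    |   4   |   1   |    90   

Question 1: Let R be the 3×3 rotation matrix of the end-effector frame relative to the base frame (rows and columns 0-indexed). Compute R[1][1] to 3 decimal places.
-0.500

End-effector y-axis (col 1 of R) = (0.8660,-0.5000,0.0000)
R[1][1] = -0.5000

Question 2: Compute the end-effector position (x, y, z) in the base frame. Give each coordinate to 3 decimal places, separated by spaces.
5.818 2.076 0.707

after link 1: o_1 = (2.0000, 3.4641, 0.0000)
after link 2: o_2 = (5.8177, 2.0765, 0.7071)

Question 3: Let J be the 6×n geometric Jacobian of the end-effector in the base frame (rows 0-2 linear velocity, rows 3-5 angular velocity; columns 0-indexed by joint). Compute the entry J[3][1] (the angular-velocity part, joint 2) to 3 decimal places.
axis z_1 = (0.8660,-0.5000,0.0000); lever o_n−o_1 = (3.8177,-1.3876,0.7071)
cross product → J_v[:, 1] = (-0.3536,-0.6124,0.7071)
J_ω[:, 1] = z_1
entry J[3][1] = 0.8660

0.866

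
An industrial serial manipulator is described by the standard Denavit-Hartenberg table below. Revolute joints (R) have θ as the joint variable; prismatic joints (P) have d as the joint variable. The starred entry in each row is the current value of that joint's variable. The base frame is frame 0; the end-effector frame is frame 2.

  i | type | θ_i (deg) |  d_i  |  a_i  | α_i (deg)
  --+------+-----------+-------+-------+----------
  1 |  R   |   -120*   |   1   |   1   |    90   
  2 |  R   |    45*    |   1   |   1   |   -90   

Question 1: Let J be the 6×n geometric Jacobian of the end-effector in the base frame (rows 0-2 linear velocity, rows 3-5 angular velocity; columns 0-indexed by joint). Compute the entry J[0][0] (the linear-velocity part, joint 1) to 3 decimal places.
0.978

axis z_0 = ẑ; lever o_n−o_0 = (-1.7196,-0.9784,1.7071)
cross product → J_v[:, 0] = (0.9784,-1.7196,0.0000)
J_ω[:, 0] = z_0
entry J[0][0] = 0.9784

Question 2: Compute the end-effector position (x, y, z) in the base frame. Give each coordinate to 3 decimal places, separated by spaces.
after link 1: o_1 = (-0.5000, -0.8660, 1.0000)
after link 2: o_2 = (-1.7196, -0.9784, 1.7071)

-1.720 -0.978 1.707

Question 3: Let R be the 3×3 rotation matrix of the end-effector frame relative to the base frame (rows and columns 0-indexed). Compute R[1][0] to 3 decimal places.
-0.612

End-effector x-axis (col 0 of R) = (-0.3536,-0.6124,0.7071)
R[1][0] = -0.6124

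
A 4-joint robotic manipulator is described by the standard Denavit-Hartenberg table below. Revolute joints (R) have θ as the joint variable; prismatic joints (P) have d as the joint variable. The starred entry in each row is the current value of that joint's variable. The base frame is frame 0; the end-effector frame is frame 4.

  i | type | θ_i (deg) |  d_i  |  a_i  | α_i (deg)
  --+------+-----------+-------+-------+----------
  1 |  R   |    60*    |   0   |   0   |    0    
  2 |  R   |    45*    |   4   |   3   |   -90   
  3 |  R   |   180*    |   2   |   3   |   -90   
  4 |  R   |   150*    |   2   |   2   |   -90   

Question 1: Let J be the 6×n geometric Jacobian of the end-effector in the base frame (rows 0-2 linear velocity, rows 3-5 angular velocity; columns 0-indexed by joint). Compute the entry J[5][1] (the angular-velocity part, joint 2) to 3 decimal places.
axis z_1 = (0.0000,0.0000,1.0000); lever o_n−o_1 = (-1.4142,1.4142,6.0000)
cross product → J_v[:, 1] = (-1.4142,-1.4142,0.0000)
J_ω[:, 1] = z_1
entry J[5][1] = 1.0000

1.000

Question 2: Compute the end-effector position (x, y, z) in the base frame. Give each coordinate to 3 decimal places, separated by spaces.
-1.414 1.414 6.000

after link 1: o_1 = (0.0000, 0.0000, 0.0000)
after link 2: o_2 = (-0.7765, 2.8978, 4.0000)
after link 3: o_3 = (-1.9319, -0.5176, 4.0000)
after link 4: o_4 = (-1.4142, 1.4142, 6.0000)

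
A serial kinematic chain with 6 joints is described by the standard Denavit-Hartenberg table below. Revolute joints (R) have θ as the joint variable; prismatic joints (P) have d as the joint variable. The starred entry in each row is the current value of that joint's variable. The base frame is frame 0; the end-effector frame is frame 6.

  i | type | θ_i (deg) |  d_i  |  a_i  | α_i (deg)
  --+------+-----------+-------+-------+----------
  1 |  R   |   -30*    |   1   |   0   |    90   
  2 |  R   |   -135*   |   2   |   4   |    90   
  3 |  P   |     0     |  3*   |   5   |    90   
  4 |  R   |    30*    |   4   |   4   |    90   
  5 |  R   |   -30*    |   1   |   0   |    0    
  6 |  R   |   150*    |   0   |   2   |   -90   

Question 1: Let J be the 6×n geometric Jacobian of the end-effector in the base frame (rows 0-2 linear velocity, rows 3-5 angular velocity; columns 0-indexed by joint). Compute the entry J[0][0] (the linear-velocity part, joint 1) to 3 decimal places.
-8.794

axis z_0 = ẑ; lever o_n−o_0 = (-7.7678,8.7942,-4.9850)
cross product → J_v[:, 0] = (-8.7942,-7.7678,0.0000)
J_ω[:, 0] = z_0
entry J[0][0] = -8.7942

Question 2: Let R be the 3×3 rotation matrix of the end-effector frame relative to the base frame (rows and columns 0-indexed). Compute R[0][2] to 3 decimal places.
0.474

End-effector z-axis (col 2 of R) = (0.4744,-0.8513,0.2241)
R[0][2] = 0.4744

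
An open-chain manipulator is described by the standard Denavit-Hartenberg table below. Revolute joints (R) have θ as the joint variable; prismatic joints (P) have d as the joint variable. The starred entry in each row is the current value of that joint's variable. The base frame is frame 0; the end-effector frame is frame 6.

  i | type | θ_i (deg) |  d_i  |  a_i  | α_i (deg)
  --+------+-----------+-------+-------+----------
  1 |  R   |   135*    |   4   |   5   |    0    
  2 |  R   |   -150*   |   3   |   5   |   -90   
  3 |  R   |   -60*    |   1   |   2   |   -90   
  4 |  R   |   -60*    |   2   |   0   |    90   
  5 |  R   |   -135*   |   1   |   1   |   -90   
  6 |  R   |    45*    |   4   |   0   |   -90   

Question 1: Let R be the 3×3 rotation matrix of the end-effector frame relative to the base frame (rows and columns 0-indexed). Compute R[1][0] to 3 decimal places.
-0.695

End-effector x-axis (col 0 of R) = (-0.4468,-0.6946,0.5638)
R[1][0] = -0.6946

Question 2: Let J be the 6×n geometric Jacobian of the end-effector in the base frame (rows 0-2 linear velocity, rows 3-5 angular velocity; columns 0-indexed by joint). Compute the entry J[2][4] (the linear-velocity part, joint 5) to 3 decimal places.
axis z_4 = (-0.2888,0.5950,-0.7500); lever o_n−o_4 = (-2.2586,3.0248,1.9363)
cross product → J_v[:, 4] = (3.4208,2.2533,0.4703)
J_ω[:, 4] = z_4
entry J[2][4] = 0.4703

0.470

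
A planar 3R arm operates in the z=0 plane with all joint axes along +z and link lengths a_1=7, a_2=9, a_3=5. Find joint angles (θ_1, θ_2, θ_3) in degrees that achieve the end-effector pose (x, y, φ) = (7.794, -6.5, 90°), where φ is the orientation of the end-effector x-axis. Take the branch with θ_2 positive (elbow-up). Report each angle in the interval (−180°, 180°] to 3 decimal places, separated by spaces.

wrist centre = target − a_3·(cos φ, sin φ) = (7.7940, -11.5000)
cos θ_2 = (192.9964−7²−9²)/(2·7·9) = 0.5000; θ_2 = 60.0019° (elbow-up)
β = atan2(-11.5000,7.7940) = -55.8730°; ψ = atan2(7.7944,11.4997) = 34.1289°
θ_1 = β − ψ = -90.0019°
θ_3 = φ − θ_1 − θ_2 = 120.0000° (wrapped to (-180°,180°])

-90.002 60.002 120.000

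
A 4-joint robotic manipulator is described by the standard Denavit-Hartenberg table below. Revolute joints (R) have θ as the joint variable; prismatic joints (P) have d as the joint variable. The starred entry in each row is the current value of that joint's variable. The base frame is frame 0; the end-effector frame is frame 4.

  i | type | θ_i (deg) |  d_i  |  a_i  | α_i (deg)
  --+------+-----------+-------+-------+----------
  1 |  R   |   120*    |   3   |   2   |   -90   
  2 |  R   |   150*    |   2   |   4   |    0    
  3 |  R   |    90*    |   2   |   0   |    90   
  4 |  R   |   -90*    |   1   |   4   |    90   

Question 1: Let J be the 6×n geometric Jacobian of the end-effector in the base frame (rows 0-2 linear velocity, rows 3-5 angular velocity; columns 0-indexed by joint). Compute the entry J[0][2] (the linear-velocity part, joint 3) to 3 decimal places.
0.250

axis z_2 = (-0.8660,-0.5000,0.0000); lever o_n−o_2 = (2.1651,0.2500,-0.5000)
cross product → J_v[:, 2] = (0.2500,-0.4330,0.8660)
J_ω[:, 2] = z_2
entry J[0][2] = 0.2500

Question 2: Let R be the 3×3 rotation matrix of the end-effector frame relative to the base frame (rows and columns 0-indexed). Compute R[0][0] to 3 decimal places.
0.866

End-effector x-axis (col 0 of R) = (0.8660,0.5000,-0.0000)
R[0][0] = 0.8660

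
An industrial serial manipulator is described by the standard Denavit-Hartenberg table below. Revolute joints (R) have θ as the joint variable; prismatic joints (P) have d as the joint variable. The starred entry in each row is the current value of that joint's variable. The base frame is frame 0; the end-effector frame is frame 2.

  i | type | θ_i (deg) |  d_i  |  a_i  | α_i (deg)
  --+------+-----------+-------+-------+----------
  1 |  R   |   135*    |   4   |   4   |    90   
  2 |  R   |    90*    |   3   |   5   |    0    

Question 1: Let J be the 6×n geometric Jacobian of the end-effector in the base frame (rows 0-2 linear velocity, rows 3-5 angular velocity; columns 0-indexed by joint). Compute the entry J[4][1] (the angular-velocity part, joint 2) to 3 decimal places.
0.707

axis z_1 = (0.7071,0.7071,0.0000); lever o_n−o_1 = (2.1213,2.1213,5.0000)
cross product → J_v[:, 1] = (3.5355,-3.5355,0.0000)
J_ω[:, 1] = z_1
entry J[4][1] = 0.7071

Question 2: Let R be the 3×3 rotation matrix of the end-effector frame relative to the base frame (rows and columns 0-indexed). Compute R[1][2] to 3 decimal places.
End-effector z-axis (col 2 of R) = (0.7071,0.7071,0.0000)
R[1][2] = 0.7071

0.707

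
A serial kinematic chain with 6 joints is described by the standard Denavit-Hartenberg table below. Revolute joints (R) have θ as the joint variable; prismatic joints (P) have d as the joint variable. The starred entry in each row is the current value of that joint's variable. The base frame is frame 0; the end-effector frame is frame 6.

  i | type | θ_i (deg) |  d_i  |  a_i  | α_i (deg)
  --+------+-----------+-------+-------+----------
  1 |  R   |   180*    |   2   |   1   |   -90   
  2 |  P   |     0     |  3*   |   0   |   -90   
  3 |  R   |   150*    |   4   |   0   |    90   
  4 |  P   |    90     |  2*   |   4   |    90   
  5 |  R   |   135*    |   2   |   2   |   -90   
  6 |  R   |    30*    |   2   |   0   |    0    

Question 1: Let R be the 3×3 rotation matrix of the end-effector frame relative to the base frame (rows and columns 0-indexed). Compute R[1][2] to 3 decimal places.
End-effector z-axis (col 2 of R) = (0.3536,-0.6124,0.7071)
R[1][2] = -0.6124

-0.612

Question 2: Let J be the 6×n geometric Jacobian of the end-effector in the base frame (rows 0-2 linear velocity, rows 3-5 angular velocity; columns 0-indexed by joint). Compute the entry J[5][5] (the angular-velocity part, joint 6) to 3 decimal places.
axis z_5 = (0.3536,-0.6124,0.7071); lever o_n−o_5 = (0.7071,-1.2247,1.4142)
cross product → J_v[:, 5] = (0.0000,0.0000,0.0000)
J_ω[:, 5] = z_5
entry J[5][5] = 0.7071

0.707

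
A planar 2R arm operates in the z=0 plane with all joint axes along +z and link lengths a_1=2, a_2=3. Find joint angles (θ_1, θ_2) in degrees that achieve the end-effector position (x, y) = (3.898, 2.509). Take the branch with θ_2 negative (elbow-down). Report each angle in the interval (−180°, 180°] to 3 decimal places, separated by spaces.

cos θ_2 = (21.4895−2²−3²)/(2·2·3) = 0.7075; θ_2 = -44.9716° (elbow-down)
β = atan2(2.5090,3.8980) = 32.7679°; ψ = atan2(-2.1203,4.1224) = -27.2182°
θ_1 = β − ψ = 59.9861°

59.986 -44.972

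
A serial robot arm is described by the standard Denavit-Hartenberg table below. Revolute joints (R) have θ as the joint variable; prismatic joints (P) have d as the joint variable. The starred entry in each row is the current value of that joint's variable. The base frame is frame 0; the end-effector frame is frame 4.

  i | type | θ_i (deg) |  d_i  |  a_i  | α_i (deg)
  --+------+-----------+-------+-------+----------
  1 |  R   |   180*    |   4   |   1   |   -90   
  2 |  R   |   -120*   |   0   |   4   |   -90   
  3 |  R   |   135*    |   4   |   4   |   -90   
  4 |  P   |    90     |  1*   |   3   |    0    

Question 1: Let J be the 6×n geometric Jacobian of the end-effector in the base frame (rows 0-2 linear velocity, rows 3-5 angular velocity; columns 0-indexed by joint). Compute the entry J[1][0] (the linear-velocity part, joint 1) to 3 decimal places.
-1.634

axis z_0 = ẑ; lever o_n−o_0 = (-1.6338,2.1213,4.9022)
cross product → J_v[:, 0] = (-2.1213,-1.6338,0.0000)
J_ω[:, 0] = z_0
entry J[1][0] = -1.6338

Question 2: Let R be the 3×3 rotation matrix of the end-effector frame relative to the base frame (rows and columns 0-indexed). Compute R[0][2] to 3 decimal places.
End-effector z-axis (col 2 of R) = (-0.3536,-0.7071,-0.6124)
R[0][2] = -0.3536

-0.354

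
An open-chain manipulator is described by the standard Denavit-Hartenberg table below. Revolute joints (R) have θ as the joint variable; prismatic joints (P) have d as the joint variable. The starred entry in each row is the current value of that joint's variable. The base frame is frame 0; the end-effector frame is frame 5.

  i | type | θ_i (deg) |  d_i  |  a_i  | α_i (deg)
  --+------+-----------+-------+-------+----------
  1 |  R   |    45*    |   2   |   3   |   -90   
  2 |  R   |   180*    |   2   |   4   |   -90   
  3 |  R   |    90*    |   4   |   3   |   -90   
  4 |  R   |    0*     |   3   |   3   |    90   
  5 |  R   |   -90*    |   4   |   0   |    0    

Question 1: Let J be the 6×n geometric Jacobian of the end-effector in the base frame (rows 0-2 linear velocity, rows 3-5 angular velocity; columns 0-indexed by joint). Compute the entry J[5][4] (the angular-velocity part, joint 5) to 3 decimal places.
axis z_4 = (-0.0000,-0.0000,1.0000); lever o_n−o_4 = (0.0000,-0.0000,4.0000)
cross product → J_v[:, 4] = (0.0000,0.0000,0.0000)
J_ω[:, 4] = z_4
entry J[5][4] = 1.0000

1.000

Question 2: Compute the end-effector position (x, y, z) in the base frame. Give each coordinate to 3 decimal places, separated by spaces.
4.243 -1.414 10.000

after link 1: o_1 = (2.1213, 2.1213, 2.0000)
after link 2: o_2 = (-2.1213, 0.7071, 2.0000)
after link 3: o_3 = (-0.0000, -1.4142, 6.0000)
after link 4: o_4 = (4.2426, -1.4142, 6.0000)
after link 5: o_5 = (4.2426, -1.4142, 10.0000)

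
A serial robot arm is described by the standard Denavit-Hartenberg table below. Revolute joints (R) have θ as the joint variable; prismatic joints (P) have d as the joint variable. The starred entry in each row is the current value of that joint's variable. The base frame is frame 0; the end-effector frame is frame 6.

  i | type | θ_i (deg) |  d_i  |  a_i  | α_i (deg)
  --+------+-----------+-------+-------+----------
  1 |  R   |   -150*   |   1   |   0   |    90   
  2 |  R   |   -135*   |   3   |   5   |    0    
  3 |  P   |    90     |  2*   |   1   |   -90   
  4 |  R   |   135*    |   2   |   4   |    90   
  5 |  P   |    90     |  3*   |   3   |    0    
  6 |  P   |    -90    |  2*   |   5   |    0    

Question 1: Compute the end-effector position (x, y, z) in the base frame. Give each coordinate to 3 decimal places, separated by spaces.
3.569 -3.597 2.293

after link 1: o_1 = (0.0000, 0.0000, 1.0000)
after link 2: o_2 = (1.5619, 4.3658, -2.5355)
after link 3: o_3 = (-0.0505, 5.7443, -3.2426)
after link 4: o_4 = (1.8710, 3.5877, 0.1716)
after link 5: o_5 = (-0.2045, -0.0600, 0.7929)
after link 6: o_6 = (3.5694, -3.5966, 2.2929)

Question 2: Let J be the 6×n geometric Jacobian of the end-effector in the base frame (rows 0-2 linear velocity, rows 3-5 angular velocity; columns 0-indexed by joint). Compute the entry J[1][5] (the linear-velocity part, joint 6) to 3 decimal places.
-0.862

prismatic axis z_5 = (-0.0795,-0.8624,-0.5000)
J_v[:, 5] = z_5; J_ω[:, 5] = (0,0,0)
entry J[1][5] = -0.8624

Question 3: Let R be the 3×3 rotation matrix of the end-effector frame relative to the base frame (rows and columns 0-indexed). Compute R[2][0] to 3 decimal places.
0.500

End-effector x-axis (col 0 of R) = (0.7866,-0.3624,0.5000)
R[2][0] = 0.5000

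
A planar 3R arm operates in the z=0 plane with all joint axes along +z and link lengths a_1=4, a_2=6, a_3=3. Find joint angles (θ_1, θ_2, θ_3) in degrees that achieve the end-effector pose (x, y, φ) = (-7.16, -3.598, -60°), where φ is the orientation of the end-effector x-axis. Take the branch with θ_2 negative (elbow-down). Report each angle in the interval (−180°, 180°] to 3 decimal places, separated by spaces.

wrist centre = target − a_3·(cos φ, sin φ) = (-8.6600, -0.9999)
cos θ_2 = (75.9954−4²−6²)/(2·4·6) = 0.4999; θ_2 = -60.0063° (elbow-down)
β = atan2(-0.9999,-8.6600) = -173.4135°; ψ = atan2(-5.1965,6.9994) = -36.5907°
θ_1 = β − ψ = -136.8228°
θ_3 = φ − θ_1 − θ_2 = 136.8291° (wrapped to (-180°,180°])

-136.823 -60.006 136.829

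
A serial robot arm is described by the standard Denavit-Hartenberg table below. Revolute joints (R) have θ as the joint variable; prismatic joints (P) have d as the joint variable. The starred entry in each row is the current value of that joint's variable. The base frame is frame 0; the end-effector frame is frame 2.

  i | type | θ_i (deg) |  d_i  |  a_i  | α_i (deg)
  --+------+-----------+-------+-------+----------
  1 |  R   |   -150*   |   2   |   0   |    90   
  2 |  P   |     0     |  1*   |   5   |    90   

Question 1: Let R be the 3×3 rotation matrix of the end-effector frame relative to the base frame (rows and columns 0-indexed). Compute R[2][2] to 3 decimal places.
End-effector z-axis (col 2 of R) = (-0.0000,0.0000,-1.0000)
R[2][2] = -1.0000

-1.000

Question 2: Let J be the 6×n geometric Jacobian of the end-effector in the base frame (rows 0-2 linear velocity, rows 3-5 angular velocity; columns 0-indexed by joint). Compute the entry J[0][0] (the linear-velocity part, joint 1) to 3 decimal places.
1.634

axis z_0 = ẑ; lever o_n−o_0 = (-4.8301,-1.6340,2.0000)
cross product → J_v[:, 0] = (1.6340,-4.8301,0.0000)
J_ω[:, 0] = z_0
entry J[0][0] = 1.6340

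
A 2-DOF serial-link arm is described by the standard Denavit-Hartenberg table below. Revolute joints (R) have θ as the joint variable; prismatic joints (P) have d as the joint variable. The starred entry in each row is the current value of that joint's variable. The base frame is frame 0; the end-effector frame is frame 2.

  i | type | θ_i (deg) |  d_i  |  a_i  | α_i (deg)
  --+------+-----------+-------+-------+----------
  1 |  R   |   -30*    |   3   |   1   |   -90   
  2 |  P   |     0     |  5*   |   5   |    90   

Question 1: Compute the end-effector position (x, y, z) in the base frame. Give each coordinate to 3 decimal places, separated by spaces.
7.696 1.330 3.000

after link 1: o_1 = (0.8660, -0.5000, 3.0000)
after link 2: o_2 = (7.6962, 1.3301, 3.0000)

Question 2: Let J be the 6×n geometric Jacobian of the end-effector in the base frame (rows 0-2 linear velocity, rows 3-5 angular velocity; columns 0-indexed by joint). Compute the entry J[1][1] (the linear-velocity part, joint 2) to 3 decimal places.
0.866

prismatic axis z_1 = (0.5000,0.8660,0.0000)
J_v[:, 1] = z_1; J_ω[:, 1] = (0,0,0)
entry J[1][1] = 0.8660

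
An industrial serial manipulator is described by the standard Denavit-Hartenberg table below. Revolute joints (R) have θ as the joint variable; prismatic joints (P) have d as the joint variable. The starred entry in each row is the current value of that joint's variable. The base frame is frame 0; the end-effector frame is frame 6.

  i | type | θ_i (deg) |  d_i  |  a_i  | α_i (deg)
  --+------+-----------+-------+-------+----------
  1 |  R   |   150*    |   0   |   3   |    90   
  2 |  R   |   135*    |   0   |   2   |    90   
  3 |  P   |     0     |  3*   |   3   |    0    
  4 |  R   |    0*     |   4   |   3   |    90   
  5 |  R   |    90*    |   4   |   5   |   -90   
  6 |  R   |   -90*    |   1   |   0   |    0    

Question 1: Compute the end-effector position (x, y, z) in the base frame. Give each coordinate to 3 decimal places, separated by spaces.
after link 1: o_1 = (-2.5981, 1.5000, 0.0000)
after link 2: o_2 = (-1.3733, 0.7929, 1.4142)
after link 3: o_3 = (-1.3733, 0.7929, 5.6569)
after link 4: o_4 = (-1.9857, 1.1464, 10.6066)
after link 5: o_5 = (-7.0476, -0.5499, 14.1421)
after link 6: o_6 = (-7.6599, -0.1963, 13.4350)

-7.660 -0.196 13.435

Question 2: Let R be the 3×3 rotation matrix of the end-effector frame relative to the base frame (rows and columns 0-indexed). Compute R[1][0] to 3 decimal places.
-0.866

End-effector x-axis (col 0 of R) = (-0.5000,-0.8660,0.0000)
R[1][0] = -0.8660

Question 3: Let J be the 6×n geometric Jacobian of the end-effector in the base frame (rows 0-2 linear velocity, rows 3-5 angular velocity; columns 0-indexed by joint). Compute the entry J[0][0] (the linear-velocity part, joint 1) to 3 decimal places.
axis z_0 = ẑ; lever o_n−o_0 = (-7.6599,-0.1963,13.4350)
cross product → J_v[:, 0] = (0.1963,-7.6599,0.0000)
J_ω[:, 0] = z_0
entry J[0][0] = 0.1963

0.196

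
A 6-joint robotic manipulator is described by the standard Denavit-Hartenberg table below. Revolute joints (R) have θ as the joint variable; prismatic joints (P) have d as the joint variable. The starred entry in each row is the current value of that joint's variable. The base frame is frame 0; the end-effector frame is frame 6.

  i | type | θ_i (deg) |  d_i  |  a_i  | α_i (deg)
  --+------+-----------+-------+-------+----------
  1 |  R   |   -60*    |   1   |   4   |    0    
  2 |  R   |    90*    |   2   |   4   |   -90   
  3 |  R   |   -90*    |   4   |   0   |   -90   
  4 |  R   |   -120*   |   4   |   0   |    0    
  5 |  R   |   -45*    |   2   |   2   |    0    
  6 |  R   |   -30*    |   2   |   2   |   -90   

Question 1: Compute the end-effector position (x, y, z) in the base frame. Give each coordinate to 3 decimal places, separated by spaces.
10.392 6.000 -0.864

after link 1: o_1 = (2.0000, -3.4641, 1.0000)
after link 2: o_2 = (5.4641, -1.4641, 3.0000)
after link 3: o_3 = (3.4641, 2.0000, 3.0000)
after link 4: o_4 = (6.9282, 4.0000, 3.0000)
after link 5: o_5 = (8.4014, 5.4483, 1.0681)
after link 6: o_6 = (10.3923, 6.0000, -0.8637)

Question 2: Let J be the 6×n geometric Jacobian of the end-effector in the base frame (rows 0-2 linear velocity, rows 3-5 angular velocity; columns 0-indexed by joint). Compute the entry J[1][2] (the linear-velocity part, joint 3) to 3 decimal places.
-1.932

axis z_2 = (-0.5000,0.8660,0.0000); lever o_n−o_2 = (4.9282,7.4641,-3.8637)
cross product → J_v[:, 2] = (-3.3461,-1.9319,-8.0000)
J_ω[:, 2] = z_2
entry J[1][2] = -1.9319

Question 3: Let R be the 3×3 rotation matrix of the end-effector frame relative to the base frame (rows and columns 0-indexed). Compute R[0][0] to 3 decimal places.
0.129

End-effector x-axis (col 0 of R) = (0.1294,-0.2241,-0.9659)
R[0][0] = 0.1294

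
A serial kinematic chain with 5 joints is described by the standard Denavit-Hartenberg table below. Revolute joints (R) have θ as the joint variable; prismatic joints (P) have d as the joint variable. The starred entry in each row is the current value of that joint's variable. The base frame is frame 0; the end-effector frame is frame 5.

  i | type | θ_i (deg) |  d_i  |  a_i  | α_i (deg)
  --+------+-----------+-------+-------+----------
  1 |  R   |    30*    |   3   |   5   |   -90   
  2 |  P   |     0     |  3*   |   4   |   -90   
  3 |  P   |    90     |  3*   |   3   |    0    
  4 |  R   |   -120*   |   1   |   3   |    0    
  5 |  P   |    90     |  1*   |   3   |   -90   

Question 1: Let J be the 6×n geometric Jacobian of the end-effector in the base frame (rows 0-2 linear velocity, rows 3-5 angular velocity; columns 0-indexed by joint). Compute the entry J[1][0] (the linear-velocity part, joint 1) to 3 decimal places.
11.892

axis z_0 = ẑ; lever o_n−o_0 = (11.8923,5.5981,-2.0000)
cross product → J_v[:, 0] = (-5.5981,11.8923,0.0000)
J_ω[:, 0] = z_0
entry J[1][0] = 11.8923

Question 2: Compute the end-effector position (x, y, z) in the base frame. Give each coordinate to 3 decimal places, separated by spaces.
after link 1: o_1 = (4.3301, 2.5000, 3.0000)
after link 2: o_2 = (6.2942, 7.0981, 3.0000)
after link 3: o_3 = (7.7942, 4.5000, -0.0000)
after link 4: o_4 = (9.2942, 7.0981, -1.0000)
after link 5: o_5 = (11.8923, 5.5981, -2.0000)

11.892 5.598 -2.000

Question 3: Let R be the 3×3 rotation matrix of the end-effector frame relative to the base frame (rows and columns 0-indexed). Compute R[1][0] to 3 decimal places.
End-effector x-axis (col 0 of R) = (0.8660,-0.5000,-0.0000)
R[1][0] = -0.5000

-0.500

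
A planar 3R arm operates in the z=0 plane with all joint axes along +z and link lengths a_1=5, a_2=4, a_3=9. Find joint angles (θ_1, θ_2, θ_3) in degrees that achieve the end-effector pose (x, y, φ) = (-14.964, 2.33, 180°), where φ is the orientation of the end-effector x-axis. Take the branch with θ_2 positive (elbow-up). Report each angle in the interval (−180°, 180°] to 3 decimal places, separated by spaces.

120.000 90.003 -30.002

wrist centre = target − a_3·(cos φ, sin φ) = (-5.9640, 2.3300)
cos θ_2 = (40.9982−5²−4²)/(2·5·4) = -0.0000; θ_2 = 90.0026° (elbow-up)
β = atan2(2.3300,-5.9640) = 158.6605°; ψ = atan2(4.0000,4.9998) = 38.6608°
θ_1 = β − ψ = 119.9997°
θ_3 = φ − θ_1 − θ_2 = -30.0023° (wrapped to (-180°,180°])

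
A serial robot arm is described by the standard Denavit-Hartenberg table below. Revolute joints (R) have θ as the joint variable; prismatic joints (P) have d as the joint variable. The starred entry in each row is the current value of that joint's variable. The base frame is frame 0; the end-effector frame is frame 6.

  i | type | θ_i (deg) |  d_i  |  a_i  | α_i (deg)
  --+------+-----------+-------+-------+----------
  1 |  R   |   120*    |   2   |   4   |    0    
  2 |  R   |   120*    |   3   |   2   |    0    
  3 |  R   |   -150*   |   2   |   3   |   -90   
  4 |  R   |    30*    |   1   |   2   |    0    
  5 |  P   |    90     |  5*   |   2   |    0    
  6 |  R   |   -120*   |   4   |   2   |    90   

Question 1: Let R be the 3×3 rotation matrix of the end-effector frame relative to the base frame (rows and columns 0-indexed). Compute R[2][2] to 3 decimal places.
1.000

End-effector z-axis (col 2 of R) = (0.0000,0.0000,1.0000)
R[2][2] = 1.0000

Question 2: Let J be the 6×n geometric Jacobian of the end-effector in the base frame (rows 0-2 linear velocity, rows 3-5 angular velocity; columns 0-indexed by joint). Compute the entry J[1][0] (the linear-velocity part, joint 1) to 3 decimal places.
axis z_0 = ẑ; lever o_n−o_0 = (-13.0000,7.4641,4.2679)
cross product → J_v[:, 0] = (-7.4641,-13.0000,0.0000)
J_ω[:, 0] = z_0
entry J[1][0] = -13.0000

-13.000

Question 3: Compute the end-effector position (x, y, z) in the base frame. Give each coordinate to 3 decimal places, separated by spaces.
-13.000 7.464 4.268

after link 1: o_1 = (-2.0000, 3.4641, 2.0000)
after link 2: o_2 = (-3.0000, 1.7321, 5.0000)
after link 3: o_3 = (-3.0000, 4.7321, 7.0000)
after link 4: o_4 = (-4.0000, 6.4641, 6.0000)
after link 5: o_5 = (-9.0000, 5.4641, 4.2679)
after link 6: o_6 = (-13.0000, 7.4641, 4.2679)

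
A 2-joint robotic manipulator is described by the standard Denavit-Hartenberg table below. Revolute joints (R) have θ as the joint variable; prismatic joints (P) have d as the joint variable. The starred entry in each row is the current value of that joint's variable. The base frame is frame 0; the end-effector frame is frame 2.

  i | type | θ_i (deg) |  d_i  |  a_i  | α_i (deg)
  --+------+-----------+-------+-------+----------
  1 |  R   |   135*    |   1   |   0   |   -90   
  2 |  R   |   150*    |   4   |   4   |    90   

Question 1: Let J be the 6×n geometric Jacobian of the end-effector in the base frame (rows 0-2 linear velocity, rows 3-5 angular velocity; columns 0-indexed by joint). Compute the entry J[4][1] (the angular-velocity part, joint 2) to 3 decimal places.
axis z_1 = (-0.7071,-0.7071,0.0000); lever o_n−o_1 = (-0.3789,-5.2779,-2.0000)
cross product → J_v[:, 1] = (1.4142,-1.4142,3.4641)
J_ω[:, 1] = z_1
entry J[4][1] = -0.7071

-0.707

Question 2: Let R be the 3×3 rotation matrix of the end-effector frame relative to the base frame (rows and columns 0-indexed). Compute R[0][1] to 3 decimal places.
End-effector y-axis (col 1 of R) = (-0.7071,-0.7071,0.0000)
R[0][1] = -0.7071

-0.707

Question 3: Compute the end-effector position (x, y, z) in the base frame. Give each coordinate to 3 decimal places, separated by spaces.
after link 1: o_1 = (0.0000, 0.0000, 1.0000)
after link 2: o_2 = (-0.3789, -5.2779, -1.0000)

-0.379 -5.278 -1.000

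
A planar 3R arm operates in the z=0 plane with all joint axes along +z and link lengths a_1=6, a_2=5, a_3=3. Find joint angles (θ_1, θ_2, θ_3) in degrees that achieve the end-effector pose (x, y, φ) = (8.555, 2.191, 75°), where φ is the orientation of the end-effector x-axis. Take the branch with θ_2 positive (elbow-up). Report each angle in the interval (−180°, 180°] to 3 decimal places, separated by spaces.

wrist centre = target − a_3·(cos φ, sin φ) = (7.7785, -0.7068)
cos θ_2 = (61.0053−6²−5²)/(2·6·5) = 0.0001; θ_2 = 89.9950° (elbow-up)
β = atan2(-0.7068,7.7785) = -5.1918°; ψ = atan2(5.0000,6.0004) = 39.8035°
θ_1 = β − ψ = -44.9953°
θ_3 = φ − θ_1 − θ_2 = 30.0003° (wrapped to (-180°,180°])

-44.995 89.995 30.000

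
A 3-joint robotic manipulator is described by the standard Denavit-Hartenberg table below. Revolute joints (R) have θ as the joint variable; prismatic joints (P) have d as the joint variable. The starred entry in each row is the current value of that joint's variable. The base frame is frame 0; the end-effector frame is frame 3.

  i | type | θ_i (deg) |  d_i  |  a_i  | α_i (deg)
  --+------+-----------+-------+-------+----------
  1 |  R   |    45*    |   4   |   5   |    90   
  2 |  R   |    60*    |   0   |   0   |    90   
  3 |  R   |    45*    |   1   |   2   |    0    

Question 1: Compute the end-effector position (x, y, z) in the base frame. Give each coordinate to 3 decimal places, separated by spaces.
after link 1: o_1 = (3.5355, 3.5355, 4.0000)
after link 2: o_2 = (3.5355, 3.5355, 4.0000)
after link 3: o_3 = (5.6479, 3.6479, 4.7247)

5.648 3.648 4.725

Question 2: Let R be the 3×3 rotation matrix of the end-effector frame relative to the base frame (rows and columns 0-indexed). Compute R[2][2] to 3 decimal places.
-0.500

End-effector z-axis (col 2 of R) = (0.6124,0.6124,-0.5000)
R[2][2] = -0.5000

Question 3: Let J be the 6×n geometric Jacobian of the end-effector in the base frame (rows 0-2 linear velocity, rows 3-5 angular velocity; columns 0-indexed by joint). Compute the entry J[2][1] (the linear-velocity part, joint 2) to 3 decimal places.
axis z_1 = (0.7071,-0.7071,0.0000); lever o_n−o_1 = (2.1124,0.1124,0.7247)
cross product → J_v[:, 1] = (-0.5125,-0.5125,1.5731)
J_ω[:, 1] = z_1
entry J[2][1] = 1.5731

1.573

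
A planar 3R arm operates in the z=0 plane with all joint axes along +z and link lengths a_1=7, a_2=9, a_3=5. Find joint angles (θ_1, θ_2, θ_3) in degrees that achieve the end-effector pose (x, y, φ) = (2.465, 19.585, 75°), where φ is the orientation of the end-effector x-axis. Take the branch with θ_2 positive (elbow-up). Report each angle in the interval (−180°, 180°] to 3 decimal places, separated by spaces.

59.998 45.002 -30.000

wrist centre = target − a_3·(cos φ, sin φ) = (1.1709, 14.7554)
cos θ_2 = (219.0920−7²−9²)/(2·7·9) = 0.7071; θ_2 = 45.0022° (elbow-up)
β = atan2(14.7554,1.1709) = 85.4628°; ψ = atan2(6.3642,13.3637) = 25.4652°
θ_1 = β − ψ = 59.9976°
θ_3 = φ − θ_1 − θ_2 = -29.9998° (wrapped to (-180°,180°])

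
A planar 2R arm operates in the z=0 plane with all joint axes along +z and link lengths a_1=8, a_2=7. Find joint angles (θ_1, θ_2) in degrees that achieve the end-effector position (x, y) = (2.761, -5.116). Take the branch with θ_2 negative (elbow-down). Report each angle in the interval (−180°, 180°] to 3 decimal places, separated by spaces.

cos θ_2 = (33.7966−8²−7²)/(2·8·7) = -0.7072; θ_2 = -135.0054° (elbow-down)
β = atan2(-5.1160,2.7610) = -61.6452°; ψ = atan2(-4.9493,3.0498) = -58.3583°
θ_1 = β − ψ = -3.2869°

-3.287 -135.005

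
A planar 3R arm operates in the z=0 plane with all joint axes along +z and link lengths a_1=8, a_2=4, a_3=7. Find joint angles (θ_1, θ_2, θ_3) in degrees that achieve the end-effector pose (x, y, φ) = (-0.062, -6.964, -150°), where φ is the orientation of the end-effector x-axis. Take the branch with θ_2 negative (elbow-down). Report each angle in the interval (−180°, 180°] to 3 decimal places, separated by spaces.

wrist centre = target − a_3·(cos φ, sin φ) = (6.0002, -3.4640)
cos θ_2 = (48.0014−8²−4²)/(2·8·4) = -0.5000; θ_2 = -119.9985° (elbow-down)
β = atan2(-3.4640,6.0002) = -29.9985°; ψ = atan2(-3.4642,6.0001) = -30.0000°
θ_1 = β − ψ = 0.0015°
θ_3 = φ − θ_1 − θ_2 = -30.0029° (wrapped to (-180°,180°])

0.001 -119.999 -30.003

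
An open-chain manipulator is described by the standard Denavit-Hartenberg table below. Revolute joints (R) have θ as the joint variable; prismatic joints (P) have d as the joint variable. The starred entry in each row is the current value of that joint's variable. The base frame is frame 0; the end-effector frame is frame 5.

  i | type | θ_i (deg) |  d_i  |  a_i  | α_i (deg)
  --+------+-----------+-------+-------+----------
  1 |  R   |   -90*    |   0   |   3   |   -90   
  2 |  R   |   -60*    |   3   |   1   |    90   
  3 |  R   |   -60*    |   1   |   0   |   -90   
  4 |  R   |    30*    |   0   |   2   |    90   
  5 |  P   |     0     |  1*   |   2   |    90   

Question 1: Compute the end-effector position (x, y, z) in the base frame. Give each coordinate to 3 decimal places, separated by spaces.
after link 1: o_1 = (0.0000, -3.0000, 0.0000)
after link 2: o_2 = (3.0000, -3.5000, 0.8660)
after link 3: o_3 = (3.0000, -2.6340, 1.3660)
after link 4: o_4 = (1.5000, -3.9330, 1.6160)
after link 5: o_5 = (-0.4330, -4.6071, 2.5155)

-0.433 -4.607 2.516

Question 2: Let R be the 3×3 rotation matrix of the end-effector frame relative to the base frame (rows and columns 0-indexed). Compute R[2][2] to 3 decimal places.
End-effector z-axis (col 2 of R) = (-0.5000,0.4330,-0.7500)
R[2][2] = -0.7500

-0.750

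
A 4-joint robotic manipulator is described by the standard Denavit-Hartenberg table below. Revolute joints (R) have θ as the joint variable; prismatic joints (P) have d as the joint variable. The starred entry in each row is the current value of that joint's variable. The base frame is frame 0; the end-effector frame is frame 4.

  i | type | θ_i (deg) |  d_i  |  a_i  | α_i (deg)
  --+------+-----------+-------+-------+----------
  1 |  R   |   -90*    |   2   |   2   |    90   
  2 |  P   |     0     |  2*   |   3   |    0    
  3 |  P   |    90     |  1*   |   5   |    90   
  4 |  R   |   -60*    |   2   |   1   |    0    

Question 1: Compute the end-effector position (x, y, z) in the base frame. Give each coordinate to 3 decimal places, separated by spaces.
after link 1: o_1 = (0.0000, -2.0000, 2.0000)
after link 2: o_2 = (-2.0000, -5.0000, 2.0000)
after link 3: o_3 = (-3.0000, -5.0000, 7.0000)
after link 4: o_4 = (-2.1340, -7.0000, 7.5000)

-2.134 -7.000 7.500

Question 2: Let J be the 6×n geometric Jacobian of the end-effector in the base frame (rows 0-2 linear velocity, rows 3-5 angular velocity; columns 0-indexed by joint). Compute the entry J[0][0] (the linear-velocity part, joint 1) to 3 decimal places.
7.000

axis z_0 = ẑ; lever o_n−o_0 = (-2.1340,-7.0000,7.5000)
cross product → J_v[:, 0] = (7.0000,-2.1340,0.0000)
J_ω[:, 0] = z_0
entry J[0][0] = 7.0000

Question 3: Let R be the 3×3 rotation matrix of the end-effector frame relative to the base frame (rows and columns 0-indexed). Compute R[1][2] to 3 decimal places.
End-effector z-axis (col 2 of R) = (-0.0000,-1.0000,-0.0000)
R[1][2] = -1.0000

-1.000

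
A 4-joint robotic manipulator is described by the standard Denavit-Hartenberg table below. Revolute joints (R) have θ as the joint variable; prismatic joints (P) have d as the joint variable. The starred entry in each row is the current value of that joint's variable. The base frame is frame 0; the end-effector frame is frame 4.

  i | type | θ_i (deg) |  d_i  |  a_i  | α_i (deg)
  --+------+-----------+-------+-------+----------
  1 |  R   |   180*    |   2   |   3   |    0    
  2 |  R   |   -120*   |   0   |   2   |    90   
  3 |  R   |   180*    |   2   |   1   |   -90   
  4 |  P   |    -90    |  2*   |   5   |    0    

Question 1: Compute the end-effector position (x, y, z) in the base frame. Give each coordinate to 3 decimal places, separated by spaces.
after link 1: o_1 = (-3.0000, 0.0000, 2.0000)
after link 2: o_2 = (-2.0000, 1.7321, 2.0000)
after link 3: o_3 = (-0.7679, -0.1340, 2.0000)
after link 4: o_4 = (3.5622, -2.6340, 0.0000)

3.562 -2.634 0.000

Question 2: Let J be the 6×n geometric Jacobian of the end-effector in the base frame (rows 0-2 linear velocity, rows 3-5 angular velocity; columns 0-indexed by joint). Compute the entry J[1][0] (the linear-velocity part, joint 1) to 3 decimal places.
3.562

axis z_0 = ẑ; lever o_n−o_0 = (3.5622,-2.6340,0.0000)
cross product → J_v[:, 0] = (2.6340,3.5622,-0.0000)
J_ω[:, 0] = z_0
entry J[1][0] = 3.5622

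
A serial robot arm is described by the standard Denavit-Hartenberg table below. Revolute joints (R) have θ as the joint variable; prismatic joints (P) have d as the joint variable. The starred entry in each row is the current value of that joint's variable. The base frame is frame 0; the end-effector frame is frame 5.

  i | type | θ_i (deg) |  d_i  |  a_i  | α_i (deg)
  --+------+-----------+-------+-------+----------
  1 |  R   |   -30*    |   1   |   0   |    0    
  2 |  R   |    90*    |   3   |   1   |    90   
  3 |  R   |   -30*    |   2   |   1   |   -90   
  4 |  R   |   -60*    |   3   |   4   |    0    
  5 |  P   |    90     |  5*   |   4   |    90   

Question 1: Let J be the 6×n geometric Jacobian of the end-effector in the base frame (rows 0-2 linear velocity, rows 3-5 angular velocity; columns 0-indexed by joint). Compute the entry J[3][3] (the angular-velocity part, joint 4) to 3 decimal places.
0.250

axis z_3 = (0.2500,0.4330,0.8660); lever o_n−o_3 = (5.6340,6.8301,4.1962)
cross product → J_v[:, 3] = (-4.0981,3.8301,-0.7321)
J_ω[:, 3] = z_3
entry J[3][3] = 0.2500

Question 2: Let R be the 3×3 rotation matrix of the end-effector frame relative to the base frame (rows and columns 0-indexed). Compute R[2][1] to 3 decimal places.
End-effector y-axis (col 1 of R) = (0.2500,0.4330,0.8660)
R[2][1] = 0.8660

0.866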